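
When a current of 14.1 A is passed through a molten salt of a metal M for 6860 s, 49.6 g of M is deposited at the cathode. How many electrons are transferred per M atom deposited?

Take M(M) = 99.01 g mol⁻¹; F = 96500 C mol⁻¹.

2

Q = I·t = 14.10 A × 6860.0 s = 96730 C, so n(e⁻) = 96730/96500 = 1.002 mol.
n(M) deposited = 49.6 / 99.01 = 0.5010 mol.
Electrons per atom = n(e⁻)/n(M) = 1.002 / 0.5010 = 2.00 ≈ 2, so the ion is M²⁺.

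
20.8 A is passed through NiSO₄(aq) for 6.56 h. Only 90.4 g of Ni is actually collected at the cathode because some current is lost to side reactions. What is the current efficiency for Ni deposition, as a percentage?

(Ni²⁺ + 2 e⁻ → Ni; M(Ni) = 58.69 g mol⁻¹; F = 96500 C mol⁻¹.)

Q = I·t = 20.80 × 23616 = 491200 C; n(e⁻) = 491200/96500 = 5.090 mol.
Theoretical n(Ni) = n(e⁻)/2 = 2.545 mol, i.e. m_theo = 2.545 × 58.69 = 149.4 g.
Efficiency = m_actual / m_theo = 90.4 / 149.4 = 60.5 %.

60.5 %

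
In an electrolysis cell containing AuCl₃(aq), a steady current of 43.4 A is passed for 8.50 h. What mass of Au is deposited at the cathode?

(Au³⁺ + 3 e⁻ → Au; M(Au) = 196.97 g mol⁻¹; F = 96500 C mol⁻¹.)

Q = I·t = 43.40 A × 30600 s = 1328000 C.
n(e⁻) = Q/F = 1328000 / 96500 = 13.76 mol.
Au³⁺ + 3 e⁻ → Au, so n(Au) = n(e⁻)/3 = 4.587 mol.
m = n·M = 4.587 × 196.97 = 904 g.

904 g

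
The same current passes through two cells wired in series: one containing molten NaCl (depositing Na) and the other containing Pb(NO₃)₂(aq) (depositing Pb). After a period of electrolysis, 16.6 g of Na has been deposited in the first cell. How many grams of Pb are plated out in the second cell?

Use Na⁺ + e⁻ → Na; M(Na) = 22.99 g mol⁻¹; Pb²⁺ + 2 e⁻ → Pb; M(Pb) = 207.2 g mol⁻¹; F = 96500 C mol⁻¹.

n(Na) = 16.6 / 22.99 = 0.7221 mol.
Since Na⁺ + e⁻ → Na, n(e⁻) passed = 1 × 0.7221 = 0.7221 mol.
Cells in series carry the same charge, so the same 0.7221 mol of electrons passes through cell 2.
Pb²⁺ + 2 e⁻ → Pb, so n(Pb) = 0.7221 / 2 = 0.3610 mol.
m(Pb) = 0.3610 × 207.2 = 74.8 g.

74.8 g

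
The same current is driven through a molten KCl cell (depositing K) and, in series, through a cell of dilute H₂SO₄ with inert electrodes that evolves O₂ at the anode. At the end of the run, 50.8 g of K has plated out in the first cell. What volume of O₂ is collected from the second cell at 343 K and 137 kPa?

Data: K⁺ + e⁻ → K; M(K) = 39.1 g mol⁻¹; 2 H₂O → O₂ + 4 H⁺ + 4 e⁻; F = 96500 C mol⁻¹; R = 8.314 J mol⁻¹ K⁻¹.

6.76 L

n(K) = 50.8 / 39.1 = 1.299 mol, so n(e⁻) = 1 × 1.299 = 1.299 mol.
The cells are in series, so the same 1.299 mol of electrons passes through the second cell.
2 H₂O → O₂ + 4 H⁺ + 4 e⁻ — 4 mol e⁻ per mol O₂, so n(O₂) = 1.299/4 = 0.3248 mol.
V = nRT/P = (0.3248 × 8.314 × 343) / (137 × 10³) = 0.00676 m³ = 6.76 L.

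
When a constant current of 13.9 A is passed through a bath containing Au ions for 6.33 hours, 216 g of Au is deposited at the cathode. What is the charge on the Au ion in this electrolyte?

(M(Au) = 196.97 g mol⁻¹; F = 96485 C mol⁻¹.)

+3

Q = I·t = 13.90 A × 22788 s = 316800 C, so n(e⁻) = 316800/96485 = 3.283 mol.
n(Au) deposited = 216 / 196.97 = 1.097 mol.
Electrons per atom = n(e⁻)/n(Au) = 3.283 / 1.097 = 2.99 ≈ 3, so the ion is Au³⁺.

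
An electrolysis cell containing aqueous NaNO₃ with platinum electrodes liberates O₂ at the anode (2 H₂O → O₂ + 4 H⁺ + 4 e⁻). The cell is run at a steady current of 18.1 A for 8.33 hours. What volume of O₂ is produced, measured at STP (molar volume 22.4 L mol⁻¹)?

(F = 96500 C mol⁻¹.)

Q = I·t = 18.10 A × 29988 s = 542800 C.
n(e⁻) = Q/F = 542800 / 96500 = 5.625 mol.
4 electrons are transferred per O₂ molecule, so n(O₂) = 5.625 / 4 = 1.406 mol.
V = n × V_m = 1.406 × 22.4 = 31.5 L.

31.5 L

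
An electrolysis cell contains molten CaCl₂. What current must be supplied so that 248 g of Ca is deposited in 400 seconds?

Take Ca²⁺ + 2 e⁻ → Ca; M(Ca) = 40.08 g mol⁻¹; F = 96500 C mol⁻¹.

n(Ca) = 248 / 40.08 = 6.188 mol.
n(e⁻) = 2 × 6.188 = 12.38 mol.
Q = n(e⁻)·F = 12.38 × 96500 = 1194000 C.
I = Q/t = 1194000 / 400.00 s = 2990 A.

2990 A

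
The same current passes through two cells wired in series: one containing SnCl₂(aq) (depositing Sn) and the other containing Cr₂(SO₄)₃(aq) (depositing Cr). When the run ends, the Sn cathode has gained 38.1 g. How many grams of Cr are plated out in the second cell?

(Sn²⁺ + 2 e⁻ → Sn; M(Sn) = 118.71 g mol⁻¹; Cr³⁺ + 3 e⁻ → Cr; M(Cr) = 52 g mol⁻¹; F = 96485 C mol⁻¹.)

11.1 g

n(Sn) = 38.1 / 118.71 = 0.3210 mol.
Since Sn²⁺ + 2 e⁻ → Sn, n(e⁻) passed = 2 × 0.3210 = 0.6419 mol.
Cells in series carry the same charge, so the same 0.6419 mol of electrons passes through cell 2.
Cr³⁺ + 3 e⁻ → Cr, so n(Cr) = 0.6419 / 3 = 0.2140 mol.
m(Cr) = 0.2140 × 52 = 11.1 g.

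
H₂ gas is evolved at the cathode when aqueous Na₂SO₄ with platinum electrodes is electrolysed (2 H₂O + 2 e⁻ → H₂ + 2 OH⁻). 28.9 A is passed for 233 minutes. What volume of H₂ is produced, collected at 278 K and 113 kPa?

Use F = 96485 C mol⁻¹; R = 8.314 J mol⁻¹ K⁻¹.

42.8 L

Q = I·t = 28.90 A × 13980 s = 404000 C.
n(e⁻) = Q/F = 404000 / 96485 = 4.187 mol.
2 electrons are transferred per H₂ molecule, so n(H₂) = 4.187 / 2 = 2.094 mol.
V = nRT/P = (2.094 × 8.314 × 278) / (113 × 10³ Pa) = 0.0428 m³ = 42.8 L.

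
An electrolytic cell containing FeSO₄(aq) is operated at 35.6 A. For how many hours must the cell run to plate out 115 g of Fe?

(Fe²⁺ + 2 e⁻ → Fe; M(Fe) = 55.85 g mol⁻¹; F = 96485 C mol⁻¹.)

3.10 h

n(Fe) = m/M = 115 / 55.85 = 2.059 mol.
Each Fe atom requires 2 electrons, so n(e⁻) = 2 × 2.059 = 4.118 mol.
Q = n(e⁻)·F = 4.118 × 96485 = 397300 C.
t = Q/I = 397300 / 35.60 A = 11160 s = 3.10 h.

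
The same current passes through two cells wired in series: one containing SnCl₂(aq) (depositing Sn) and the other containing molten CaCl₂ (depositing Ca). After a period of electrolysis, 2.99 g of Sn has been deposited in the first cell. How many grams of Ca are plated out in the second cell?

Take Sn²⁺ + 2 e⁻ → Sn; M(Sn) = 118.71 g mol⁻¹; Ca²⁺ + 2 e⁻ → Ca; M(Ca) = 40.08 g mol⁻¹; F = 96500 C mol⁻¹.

1.01 g

n(Sn) = 2.99 / 118.71 = 0.02519 mol.
Since Sn²⁺ + 2 e⁻ → Sn, n(e⁻) passed = 2 × 0.02519 = 0.05037 mol.
Cells in series carry the same charge, so the same 0.05037 mol of electrons passes through cell 2.
Ca²⁺ + 2 e⁻ → Ca, so n(Ca) = 0.05037 / 2 = 0.02519 mol.
m(Ca) = 0.02519 × 40.08 = 1.01 g.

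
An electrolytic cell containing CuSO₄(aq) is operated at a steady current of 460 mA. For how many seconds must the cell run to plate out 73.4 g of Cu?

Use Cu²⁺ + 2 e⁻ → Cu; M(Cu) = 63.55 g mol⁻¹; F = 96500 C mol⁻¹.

4.85 × 10⁵ s

n(Cu) = m/M = 73.4 / 63.55 = 1.155 mol.
Each Cu atom requires 2 electrons, so n(e⁻) = 2 × 1.155 = 2.310 mol.
Q = n(e⁻)·F = 2.310 × 96500 = 222900 C.
t = Q/I = 222900 / 0.4600 A = 484600 s.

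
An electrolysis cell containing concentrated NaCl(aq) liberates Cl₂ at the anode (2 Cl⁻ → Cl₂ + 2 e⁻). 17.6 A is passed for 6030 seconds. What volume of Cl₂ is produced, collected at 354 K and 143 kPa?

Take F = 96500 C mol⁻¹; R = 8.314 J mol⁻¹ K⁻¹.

11.3 L

Q = I·t = 17.60 A × 6030.0 s = 106100 C.
n(e⁻) = Q/F = 106100 / 96500 = 1.100 mol.
2 electrons are transferred per Cl₂ molecule, so n(Cl₂) = 1.100 / 2 = 0.5499 mol.
V = nRT/P = (0.5499 × 8.314 × 354) / (143 × 10³ Pa) = 0.0113 m³ = 11.3 L.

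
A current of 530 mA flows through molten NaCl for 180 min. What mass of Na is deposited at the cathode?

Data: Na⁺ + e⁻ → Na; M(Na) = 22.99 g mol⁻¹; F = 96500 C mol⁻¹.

1.36 g

Q = I·t = 0.5300 A × 10800 s = 5724 C.
n(e⁻) = Q/F = 5724 / 96500 = 0.05932 mol.
Na⁺ + e⁻ → Na, so n(Na) = n(e⁻)/1 = 0.05932 mol.
m = n·M = 0.05932 × 22.99 = 1.36 g.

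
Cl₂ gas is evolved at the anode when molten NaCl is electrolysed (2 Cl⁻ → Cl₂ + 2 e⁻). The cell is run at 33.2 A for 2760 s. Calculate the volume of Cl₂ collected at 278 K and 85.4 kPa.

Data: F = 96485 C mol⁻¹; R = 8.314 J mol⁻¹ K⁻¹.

Q = I·t = 33.20 A × 2760.0 s = 91630 C.
n(e⁻) = Q/F = 91630 / 96485 = 0.9497 mol.
2 electrons are transferred per Cl₂ molecule, so n(Cl₂) = 0.9497 / 2 = 0.4749 mol.
V = nRT/P = (0.4749 × 8.314 × 278) / (85.4 × 10³ Pa) = 0.0129 m³ = 12.9 L.

12.9 L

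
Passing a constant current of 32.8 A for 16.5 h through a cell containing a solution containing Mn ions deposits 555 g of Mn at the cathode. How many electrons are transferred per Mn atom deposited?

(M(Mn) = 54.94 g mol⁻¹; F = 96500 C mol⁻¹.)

Q = I·t = 32.80 A × 59400 s = 1948000 C, so n(e⁻) = 1948000/96500 = 20.19 mol.
n(Mn) deposited = 555 / 54.94 = 10.10 mol.
Electrons per atom = n(e⁻)/n(Mn) = 20.19 / 10.10 = 2.00 ≈ 2, so the ion is Mn²⁺.

2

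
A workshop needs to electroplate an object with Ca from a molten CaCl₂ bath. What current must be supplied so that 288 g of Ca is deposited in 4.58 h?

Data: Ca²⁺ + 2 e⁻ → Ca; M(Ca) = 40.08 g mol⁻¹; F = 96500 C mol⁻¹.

n(Ca) = 288 / 40.08 = 7.186 mol.
n(e⁻) = 2 × 7.186 = 14.37 mol.
Q = n(e⁻)·F = 14.37 × 96500 = 1387000 C.
I = Q/t = 1387000 / 16488 s = 84.1 A.

84.1 A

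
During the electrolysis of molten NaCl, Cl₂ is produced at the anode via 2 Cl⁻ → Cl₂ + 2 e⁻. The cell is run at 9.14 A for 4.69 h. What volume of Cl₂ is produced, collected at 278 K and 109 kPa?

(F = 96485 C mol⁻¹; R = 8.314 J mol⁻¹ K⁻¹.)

17.0 L

Q = I·t = 9.140 A × 16884 s = 154300 C.
n(e⁻) = Q/F = 154300 / 96485 = 1.599 mol.
2 electrons are transferred per Cl₂ molecule, so n(Cl₂) = 1.599 / 2 = 0.7997 mol.
V = nRT/P = (0.7997 × 8.314 × 278) / (109 × 10³ Pa) = 0.0170 m³ = 17.0 L.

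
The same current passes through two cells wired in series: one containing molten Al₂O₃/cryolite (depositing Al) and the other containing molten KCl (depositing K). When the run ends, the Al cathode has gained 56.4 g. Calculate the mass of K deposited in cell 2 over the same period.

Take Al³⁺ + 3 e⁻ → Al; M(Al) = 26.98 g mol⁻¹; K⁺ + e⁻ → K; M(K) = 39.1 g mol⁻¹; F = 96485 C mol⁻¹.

n(Al) = 56.4 / 26.98 = 2.090 mol.
Since Al³⁺ + 3 e⁻ → Al, n(e⁻) passed = 3 × 2.090 = 6.271 mol.
Cells in series carry the same charge, so the same 6.271 mol of electrons passes through cell 2.
K⁺ + e⁻ → K, so n(K) = 6.271 / 1 = 6.271 mol.
m(K) = 6.271 × 39.1 = 245 g.

245 g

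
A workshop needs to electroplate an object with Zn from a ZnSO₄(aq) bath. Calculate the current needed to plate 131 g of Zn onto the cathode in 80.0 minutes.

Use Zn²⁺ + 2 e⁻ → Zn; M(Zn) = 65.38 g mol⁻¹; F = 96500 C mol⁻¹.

n(Zn) = 131 / 65.38 = 2.004 mol.
n(e⁻) = 2 × 2.004 = 4.007 mol.
Q = n(e⁻)·F = 4.007 × 96500 = 386700 C.
I = Q/t = 386700 / 4800.0 s = 80.6 A.

80.6 A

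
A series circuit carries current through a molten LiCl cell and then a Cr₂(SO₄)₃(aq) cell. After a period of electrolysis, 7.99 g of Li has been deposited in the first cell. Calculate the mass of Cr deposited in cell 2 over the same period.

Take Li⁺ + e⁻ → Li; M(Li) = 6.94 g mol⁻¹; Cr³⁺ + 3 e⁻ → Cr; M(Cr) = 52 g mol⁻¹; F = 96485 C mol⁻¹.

n(Li) = 7.99 / 6.94 = 1.151 mol.
Since Li⁺ + e⁻ → Li, n(e⁻) passed = 1 × 1.151 = 1.151 mol.
Cells in series carry the same charge, so the same 1.151 mol of electrons passes through cell 2.
Cr³⁺ + 3 e⁻ → Cr, so n(Cr) = 1.151 / 3 = 0.3838 mol.
m(Cr) = 0.3838 × 52 = 20.0 g.

20.0 g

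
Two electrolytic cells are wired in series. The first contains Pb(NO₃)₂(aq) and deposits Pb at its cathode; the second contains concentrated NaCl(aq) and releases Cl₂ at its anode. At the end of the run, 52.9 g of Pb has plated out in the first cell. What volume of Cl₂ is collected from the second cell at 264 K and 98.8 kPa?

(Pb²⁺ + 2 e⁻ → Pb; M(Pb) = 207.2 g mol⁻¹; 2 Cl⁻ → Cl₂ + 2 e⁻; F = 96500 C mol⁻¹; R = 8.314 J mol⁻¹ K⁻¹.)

5.67 L

n(Pb) = 52.9 / 207.2 = 0.2553 mol, so n(e⁻) = 2 × 0.2553 = 0.5106 mol.
The cells are in series, so the same 0.5106 mol of electrons passes through the second cell.
2 Cl⁻ → Cl₂ + 2 e⁻ — 2 mol e⁻ per mol Cl₂, so n(Cl₂) = 0.5106/2 = 0.2553 mol.
V = nRT/P = (0.2553 × 8.314 × 264) / (98.8 × 10³) = 0.00567 m³ = 5.67 L.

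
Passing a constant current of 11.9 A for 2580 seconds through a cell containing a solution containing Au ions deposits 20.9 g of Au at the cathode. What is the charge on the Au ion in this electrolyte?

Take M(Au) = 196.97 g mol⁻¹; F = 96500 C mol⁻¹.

+3

Q = I·t = 11.90 A × 2580.0 s = 30700 C, so n(e⁻) = 30700/96500 = 0.3182 mol.
n(Au) deposited = 20.9 / 196.97 = 0.1061 mol.
Electrons per atom = n(e⁻)/n(Au) = 0.3182 / 0.1061 = 3.00 ≈ 3, so the ion is Au³⁺.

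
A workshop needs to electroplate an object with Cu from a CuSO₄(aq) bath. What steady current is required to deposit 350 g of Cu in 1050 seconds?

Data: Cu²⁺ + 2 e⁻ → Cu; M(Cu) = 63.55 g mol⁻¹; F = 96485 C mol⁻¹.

n(Cu) = 350 / 63.55 = 5.507 mol.
n(e⁻) = 2 × 5.507 = 11.01 mol.
Q = n(e⁻)·F = 11.01 × 96485 = 1063000 C.
I = Q/t = 1063000 / 1050.0 s = 1010 A.

1010 A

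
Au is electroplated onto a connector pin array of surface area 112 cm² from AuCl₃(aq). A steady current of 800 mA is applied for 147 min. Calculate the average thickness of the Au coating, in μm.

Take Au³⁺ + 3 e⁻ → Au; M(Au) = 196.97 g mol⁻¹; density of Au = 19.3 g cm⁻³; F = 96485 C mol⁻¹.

Q = I·t = 0.8000 × 8820.0 = 7056 C; n(e⁻) = 0.07313 mol.
n(Au) = n(e⁻)/3 = 0.02438 mol, so m = 0.02438 × 196.97 = 4.802 g.
Volume = m/ρ = 4.802 / 19.3 = 0.2488 cm³.
Thickness = V/A = 0.2488 / 112 = 0.00222 cm = 22.2 μm.

22.2 μm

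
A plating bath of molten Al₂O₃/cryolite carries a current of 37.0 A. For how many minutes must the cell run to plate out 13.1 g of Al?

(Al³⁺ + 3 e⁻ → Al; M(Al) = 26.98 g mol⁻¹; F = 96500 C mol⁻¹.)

63.3 min

n(Al) = m/M = 13.1 / 26.98 = 0.4855 mol.
Each Al atom requires 3 electrons, so n(e⁻) = 3 × 0.4855 = 1.457 mol.
Q = n(e⁻)·F = 1.457 × 96500 = 140600 C.
t = Q/I = 140600 / 37.00 A = 3799 s = 63.3 min.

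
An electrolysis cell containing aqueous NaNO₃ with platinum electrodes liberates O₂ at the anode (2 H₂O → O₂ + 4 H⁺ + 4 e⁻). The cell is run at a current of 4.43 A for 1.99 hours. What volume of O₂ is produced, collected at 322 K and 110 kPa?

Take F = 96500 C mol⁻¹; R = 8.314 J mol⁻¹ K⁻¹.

2.00 L

Q = I·t = 4.430 A × 7164.0 s = 31740 C.
n(e⁻) = Q/F = 31740 / 96500 = 0.3289 mol.
4 electrons are transferred per O₂ molecule, so n(O₂) = 0.3289 / 4 = 0.08222 mol.
V = nRT/P = (0.08222 × 8.314 × 322) / (110 × 10³ Pa) = 0.00200 m³ = 2.00 L.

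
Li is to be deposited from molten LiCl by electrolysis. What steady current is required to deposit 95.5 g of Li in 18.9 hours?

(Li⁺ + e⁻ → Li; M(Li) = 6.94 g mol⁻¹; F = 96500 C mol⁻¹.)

19.5 A

n(Li) = 95.5 / 6.94 = 13.76 mol.
n(e⁻) = 1 × 13.76 = 13.76 mol.
Q = n(e⁻)·F = 13.76 × 96500 = 1328000 C.
I = Q/t = 1328000 / 68040 s = 19.5 A.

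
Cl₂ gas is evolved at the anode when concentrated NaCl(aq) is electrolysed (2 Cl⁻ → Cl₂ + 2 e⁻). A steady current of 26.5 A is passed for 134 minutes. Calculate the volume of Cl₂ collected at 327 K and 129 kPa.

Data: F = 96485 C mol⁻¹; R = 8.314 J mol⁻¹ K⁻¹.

Q = I·t = 26.50 A × 8040.0 s = 213100 C.
n(e⁻) = Q/F = 213100 / 96485 = 2.208 mol.
2 electrons are transferred per Cl₂ molecule, so n(Cl₂) = 2.208 / 2 = 1.104 mol.
V = nRT/P = (1.104 × 8.314 × 327) / (129 × 10³ Pa) = 0.0233 m³ = 23.3 L.

23.3 L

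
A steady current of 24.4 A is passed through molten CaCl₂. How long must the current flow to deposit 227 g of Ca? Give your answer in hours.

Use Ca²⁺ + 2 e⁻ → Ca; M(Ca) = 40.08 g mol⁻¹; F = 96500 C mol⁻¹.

12.4 h

n(Ca) = m/M = 227 / 40.08 = 5.664 mol.
Each Ca atom requires 2 electrons, so n(e⁻) = 2 × 5.664 = 11.33 mol.
Q = n(e⁻)·F = 11.33 × 96500 = 1093000 C.
t = Q/I = 1093000 / 24.40 A = 44800 s = 12.4 h.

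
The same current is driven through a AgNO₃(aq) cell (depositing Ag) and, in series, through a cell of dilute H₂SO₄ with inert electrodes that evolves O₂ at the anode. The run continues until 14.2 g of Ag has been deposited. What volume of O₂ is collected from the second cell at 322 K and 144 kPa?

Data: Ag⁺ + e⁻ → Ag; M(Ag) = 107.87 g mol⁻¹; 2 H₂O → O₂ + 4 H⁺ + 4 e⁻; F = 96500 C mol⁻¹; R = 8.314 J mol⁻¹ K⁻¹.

0.612 L

n(Ag) = 14.2 / 107.87 = 0.1316 mol, so n(e⁻) = 1 × 0.1316 = 0.1316 mol.
The cells are in series, so the same 0.1316 mol of electrons passes through the second cell.
2 H₂O → O₂ + 4 H⁺ + 4 e⁻ — 4 mol e⁻ per mol O₂, so n(O₂) = 0.1316/4 = 0.03291 mol.
V = nRT/P = (0.03291 × 8.314 × 322) / (144 × 10³) = 6.12 × 10⁻⁴ m³ = 0.612 L.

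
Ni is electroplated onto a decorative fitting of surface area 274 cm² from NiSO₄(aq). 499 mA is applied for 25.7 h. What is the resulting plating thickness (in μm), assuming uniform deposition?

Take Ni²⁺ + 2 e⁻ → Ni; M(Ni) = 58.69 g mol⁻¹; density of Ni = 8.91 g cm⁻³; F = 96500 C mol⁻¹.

57.5 μm

Q = I·t = 0.4990 × 92520 = 46170 C; n(e⁻) = 0.4784 mol.
n(Ni) = n(e⁻)/2 = 0.2392 mol, so m = 0.2392 × 58.69 = 14.04 g.
Volume = m/ρ = 14.04 / 8.91 = 1.576 cm³.
Thickness = V/A = 1.576 / 274 = 0.00575 cm = 57.5 μm.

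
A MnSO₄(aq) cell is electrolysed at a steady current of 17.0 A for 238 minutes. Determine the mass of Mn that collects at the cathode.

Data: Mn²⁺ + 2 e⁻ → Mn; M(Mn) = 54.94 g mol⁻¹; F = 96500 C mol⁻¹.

Q = I·t = 17.00 A × 14280 s = 242800 C.
n(e⁻) = Q/F = 242800 / 96500 = 2.516 mol.
Mn²⁺ + 2 e⁻ → Mn, so n(Mn) = n(e⁻)/2 = 1.258 mol.
m = n·M = 1.258 × 54.94 = 69.1 g.

69.1 g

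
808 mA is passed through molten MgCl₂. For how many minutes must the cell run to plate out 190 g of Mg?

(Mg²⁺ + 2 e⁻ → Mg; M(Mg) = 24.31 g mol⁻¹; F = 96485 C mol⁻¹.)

31100 min

n(Mg) = m/M = 190 / 24.31 = 7.816 mol.
Each Mg atom requires 2 electrons, so n(e⁻) = 2 × 7.816 = 15.63 mol.
Q = n(e⁻)·F = 15.63 × 96485 = 1508000 C.
t = Q/I = 1508000 / 0.8080 A = 1867000 s = 31100 min.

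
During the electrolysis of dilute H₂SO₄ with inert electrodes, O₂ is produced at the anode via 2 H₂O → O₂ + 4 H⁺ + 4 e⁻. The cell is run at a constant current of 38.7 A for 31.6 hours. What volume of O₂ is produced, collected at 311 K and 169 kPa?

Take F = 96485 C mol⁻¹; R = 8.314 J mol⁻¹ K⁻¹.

175 L

Q = I·t = 38.70 A × 113760 s = 4403000 C.
n(e⁻) = Q/F = 4403000 / 96485 = 45.63 mol.
4 electrons are transferred per O₂ molecule, so n(O₂) = 45.63 / 4 = 11.41 mol.
V = nRT/P = (11.41 × 8.314 × 311) / (169 × 10³ Pa) = 0.175 m³ = 175 L.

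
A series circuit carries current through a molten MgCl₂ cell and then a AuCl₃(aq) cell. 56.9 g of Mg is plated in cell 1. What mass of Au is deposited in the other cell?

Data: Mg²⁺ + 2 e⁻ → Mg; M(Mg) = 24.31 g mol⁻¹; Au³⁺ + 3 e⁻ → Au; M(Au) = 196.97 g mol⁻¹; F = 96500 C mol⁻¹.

307 g

n(Mg) = 56.9 / 24.31 = 2.341 mol.
Since Mg²⁺ + 2 e⁻ → Mg, n(e⁻) passed = 2 × 2.341 = 4.681 mol.
Cells in series carry the same charge, so the same 4.681 mol of electrons passes through cell 2.
Au³⁺ + 3 e⁻ → Au, so n(Au) = 4.681 / 3 = 1.560 mol.
m(Au) = 1.560 × 196.97 = 307 g.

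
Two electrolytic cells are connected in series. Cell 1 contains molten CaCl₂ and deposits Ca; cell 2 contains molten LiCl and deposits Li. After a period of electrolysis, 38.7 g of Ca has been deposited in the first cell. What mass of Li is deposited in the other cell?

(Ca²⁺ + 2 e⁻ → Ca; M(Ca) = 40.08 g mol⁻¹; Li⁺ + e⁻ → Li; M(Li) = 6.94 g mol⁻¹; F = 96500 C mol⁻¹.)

n(Ca) = 38.7 / 40.08 = 0.9656 mol.
Since Ca²⁺ + 2 e⁻ → Ca, n(e⁻) passed = 2 × 0.9656 = 1.931 mol.
Cells in series carry the same charge, so the same 1.931 mol of electrons passes through cell 2.
Li⁺ + e⁻ → Li, so n(Li) = 1.931 / 1 = 1.931 mol.
m(Li) = 1.931 × 6.94 = 13.4 g.

13.4 g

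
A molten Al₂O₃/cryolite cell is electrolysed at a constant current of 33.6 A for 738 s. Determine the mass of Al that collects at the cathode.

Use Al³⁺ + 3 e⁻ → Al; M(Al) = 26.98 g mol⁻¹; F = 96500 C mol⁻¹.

2.31 g

Q = I·t = 33.60 A × 738.00 s = 24800 C.
n(e⁻) = Q/F = 24800 / 96500 = 0.2570 mol.
Al³⁺ + 3 e⁻ → Al, so n(Al) = n(e⁻)/3 = 0.08565 mol.
m = n·M = 0.08565 × 26.98 = 2.31 g.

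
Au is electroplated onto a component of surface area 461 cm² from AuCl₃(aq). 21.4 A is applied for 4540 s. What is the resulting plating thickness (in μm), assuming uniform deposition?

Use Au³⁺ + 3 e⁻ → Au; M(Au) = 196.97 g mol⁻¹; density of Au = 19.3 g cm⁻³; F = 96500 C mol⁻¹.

74.3 μm

Q = I·t = 21.40 × 4540.0 = 97160 C; n(e⁻) = 1.007 mol.
n(Au) = n(e⁻)/3 = 0.3356 mol, so m = 0.3356 × 196.97 = 66.10 g.
Volume = m/ρ = 66.10 / 19.3 = 3.425 cm³.
Thickness = V/A = 3.425 / 461 = 0.00743 cm = 74.3 μm.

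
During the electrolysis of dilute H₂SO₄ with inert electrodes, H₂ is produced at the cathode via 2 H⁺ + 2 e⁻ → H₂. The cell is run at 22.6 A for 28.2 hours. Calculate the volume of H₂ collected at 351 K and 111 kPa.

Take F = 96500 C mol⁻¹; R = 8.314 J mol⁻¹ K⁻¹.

Q = I·t = 22.60 A × 101520 s = 2294000 C.
n(e⁻) = Q/F = 2294000 / 96500 = 23.78 mol.
2 electrons are transferred per H₂ molecule, so n(H₂) = 23.78 / 2 = 11.89 mol.
V = nRT/P = (11.89 × 8.314 × 351) / (111 × 10³ Pa) = 0.313 m³ = 313 L.

313 L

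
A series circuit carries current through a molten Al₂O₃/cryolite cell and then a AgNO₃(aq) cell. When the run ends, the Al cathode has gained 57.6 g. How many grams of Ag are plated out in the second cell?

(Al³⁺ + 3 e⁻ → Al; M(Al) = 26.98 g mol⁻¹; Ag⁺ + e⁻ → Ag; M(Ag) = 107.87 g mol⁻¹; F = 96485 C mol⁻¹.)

691 g

n(Al) = 57.6 / 26.98 = 2.135 mol.
Since Al³⁺ + 3 e⁻ → Al, n(e⁻) passed = 3 × 2.135 = 6.405 mol.
Cells in series carry the same charge, so the same 6.405 mol of electrons passes through cell 2.
Ag⁺ + e⁻ → Ag, so n(Ag) = 6.405 / 1 = 6.405 mol.
m(Ag) = 6.405 × 107.87 = 691 g.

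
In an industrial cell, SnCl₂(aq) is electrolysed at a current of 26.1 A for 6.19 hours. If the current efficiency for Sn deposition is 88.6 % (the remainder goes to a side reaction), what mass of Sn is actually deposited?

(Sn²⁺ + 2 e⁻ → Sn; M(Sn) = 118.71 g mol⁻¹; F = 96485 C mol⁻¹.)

Q = I·t = 26.10 × 22284 = 581600 C.
n(e⁻) = 581600/96485 = 6.028 mol; theoretically n(Sn) = 6.028/2 = 3.014 mol, m_theo = 357.8 g.
At 88.6 % efficiency, m_actual = 0.886 × 357.8 = 317 g.

317 g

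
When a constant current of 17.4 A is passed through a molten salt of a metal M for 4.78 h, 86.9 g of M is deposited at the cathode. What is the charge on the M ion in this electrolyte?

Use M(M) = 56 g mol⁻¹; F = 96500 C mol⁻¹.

Q = I·t = 17.40 A × 17208 s = 299400 C, so n(e⁻) = 299400/96500 = 3.103 mol.
n(M) deposited = 86.9 / 56 = 1.552 mol.
Electrons per atom = n(e⁻)/n(M) = 3.103 / 1.552 = 2.00 ≈ 2, so the ion is M²⁺.

+2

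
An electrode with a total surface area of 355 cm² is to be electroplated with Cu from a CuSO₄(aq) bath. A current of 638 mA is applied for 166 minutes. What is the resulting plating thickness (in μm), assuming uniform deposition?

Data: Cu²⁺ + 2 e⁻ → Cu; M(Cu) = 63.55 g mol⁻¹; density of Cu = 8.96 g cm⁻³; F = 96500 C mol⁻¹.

6.58 μm

Q = I·t = 0.6380 × 9960.0 = 6354 C; n(e⁻) = 0.06585 mol.
n(Cu) = n(e⁻)/2 = 0.03292 mol, so m = 0.03292 × 63.55 = 2.092 g.
Volume = m/ρ = 2.092 / 8.96 = 0.2335 cm³.
Thickness = V/A = 0.2335 / 355 = 6.58 × 10⁻⁴ cm = 6.58 μm.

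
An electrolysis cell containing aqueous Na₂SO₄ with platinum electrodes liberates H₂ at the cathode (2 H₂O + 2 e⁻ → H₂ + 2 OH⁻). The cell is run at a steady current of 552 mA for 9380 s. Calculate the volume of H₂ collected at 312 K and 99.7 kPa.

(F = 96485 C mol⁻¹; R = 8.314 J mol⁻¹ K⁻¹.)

0.698 L

Q = I·t = 0.5520 A × 9380.0 s = 5178 C.
n(e⁻) = Q/F = 5178 / 96485 = 0.05366 mol.
2 electrons are transferred per H₂ molecule, so n(H₂) = 0.05366 / 2 = 0.02683 mol.
V = nRT/P = (0.02683 × 8.314 × 312) / (99.7 × 10³ Pa) = 6.98 × 10⁻⁴ m³ = 0.698 L.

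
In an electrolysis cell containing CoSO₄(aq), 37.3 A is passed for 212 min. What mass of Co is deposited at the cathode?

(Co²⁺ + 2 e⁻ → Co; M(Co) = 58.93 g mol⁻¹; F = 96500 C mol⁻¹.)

Q = I·t = 37.30 A × 12720 s = 474500 C.
n(e⁻) = Q/F = 474500 / 96500 = 4.917 mol.
Co²⁺ + 2 e⁻ → Co, so n(Co) = n(e⁻)/2 = 2.458 mol.
m = n·M = 2.458 × 58.93 = 145 g.

145 g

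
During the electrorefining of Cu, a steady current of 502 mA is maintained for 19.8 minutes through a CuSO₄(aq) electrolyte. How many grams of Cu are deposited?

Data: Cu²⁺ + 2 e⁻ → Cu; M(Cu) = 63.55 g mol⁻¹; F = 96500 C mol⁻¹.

0.196 g

Q = I·t = 0.5020 A × 1188.0 s = 596.4 C.
n(e⁻) = Q/F = 596.4 / 96500 = 0.006180 mol.
Cu²⁺ + 2 e⁻ → Cu, so n(Cu) = n(e⁻)/2 = 0.003090 mol.
m = n·M = 0.003090 × 63.55 = 0.196 g.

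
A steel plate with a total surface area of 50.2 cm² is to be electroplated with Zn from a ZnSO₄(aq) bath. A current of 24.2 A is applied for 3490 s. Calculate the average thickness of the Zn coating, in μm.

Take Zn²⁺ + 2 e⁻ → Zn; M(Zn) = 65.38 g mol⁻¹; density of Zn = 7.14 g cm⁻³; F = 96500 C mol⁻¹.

Q = I·t = 24.20 × 3490.0 = 84460 C; n(e⁻) = 0.8752 mol.
n(Zn) = n(e⁻)/2 = 0.4376 mol, so m = 0.4376 × 65.38 = 28.61 g.
Volume = m/ρ = 28.61 / 7.14 = 4.007 cm³.
Thickness = V/A = 4.007 / 50.2 = 0.0798 cm = 798 μm.

798 μm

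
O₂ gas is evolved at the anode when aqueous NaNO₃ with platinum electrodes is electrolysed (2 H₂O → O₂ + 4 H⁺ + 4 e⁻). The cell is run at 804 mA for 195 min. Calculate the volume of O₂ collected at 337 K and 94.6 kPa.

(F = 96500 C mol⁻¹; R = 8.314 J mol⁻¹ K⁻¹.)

0.722 L

Q = I·t = 0.8040 A × 11700 s = 9407 C.
n(e⁻) = Q/F = 9407 / 96500 = 0.09748 mol.
4 electrons are transferred per O₂ molecule, so n(O₂) = 0.09748 / 4 = 0.02437 mol.
V = nRT/P = (0.02437 × 8.314 × 337) / (94.6 × 10³ Pa) = 7.22 × 10⁻⁴ m³ = 0.722 L.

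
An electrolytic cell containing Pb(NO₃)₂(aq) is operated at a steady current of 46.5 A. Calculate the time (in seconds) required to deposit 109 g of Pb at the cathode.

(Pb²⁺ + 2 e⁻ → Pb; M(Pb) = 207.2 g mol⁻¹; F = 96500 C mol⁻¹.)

n(Pb) = m/M = 109 / 207.2 = 0.5261 mol.
Each Pb atom requires 2 electrons, so n(e⁻) = 2 × 0.5261 = 1.052 mol.
Q = n(e⁻)·F = 1.052 × 96500 = 101500 C.
t = Q/I = 101500 / 46.50 A = 2183 s.

2180 s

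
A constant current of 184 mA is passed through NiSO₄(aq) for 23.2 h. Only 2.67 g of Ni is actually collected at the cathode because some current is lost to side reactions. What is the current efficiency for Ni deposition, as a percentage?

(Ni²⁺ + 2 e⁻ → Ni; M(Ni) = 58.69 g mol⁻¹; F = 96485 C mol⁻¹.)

Q = I·t = 0.1840 × 83520 = 15370 C; n(e⁻) = 15370/96485 = 0.1593 mol.
Theoretical n(Ni) = n(e⁻)/2 = 0.07964 mol, i.e. m_theo = 0.07964 × 58.69 = 4.674 g.
Efficiency = m_actual / m_theo = 2.67 / 4.674 = 57.1 %.

57.1 %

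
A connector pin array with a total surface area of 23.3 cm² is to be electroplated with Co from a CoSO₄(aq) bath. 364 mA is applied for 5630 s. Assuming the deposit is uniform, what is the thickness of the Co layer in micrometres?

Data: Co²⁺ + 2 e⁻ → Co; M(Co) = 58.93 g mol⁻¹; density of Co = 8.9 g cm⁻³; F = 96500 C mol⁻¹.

Q = I·t = 0.3640 × 5630.0 = 2049 C; n(e⁻) = 0.02124 mol.
n(Co) = n(e⁻)/2 = 0.01062 mol, so m = 0.01062 × 58.93 = 0.6257 g.
Volume = m/ρ = 0.6257 / 8.9 = 0.07031 cm³.
Thickness = V/A = 0.07031 / 23.3 = 0.00302 cm = 30.2 μm.

30.2 μm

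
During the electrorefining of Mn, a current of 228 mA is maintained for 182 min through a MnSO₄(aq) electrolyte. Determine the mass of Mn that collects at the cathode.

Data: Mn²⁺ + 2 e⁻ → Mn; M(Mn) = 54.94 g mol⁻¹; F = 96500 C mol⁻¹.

0.709 g

Q = I·t = 0.2280 A × 10920 s = 2490 C.
n(e⁻) = Q/F = 2490 / 96500 = 0.02580 mol.
Mn²⁺ + 2 e⁻ → Mn, so n(Mn) = n(e⁻)/2 = 0.01290 mol.
m = n·M = 0.01290 × 54.94 = 0.709 g.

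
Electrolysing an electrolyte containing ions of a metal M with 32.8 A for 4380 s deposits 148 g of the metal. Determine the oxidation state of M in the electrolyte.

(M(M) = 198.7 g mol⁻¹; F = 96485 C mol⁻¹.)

Q = I·t = 32.80 A × 4380.0 s = 143700 C, so n(e⁻) = 143700/96485 = 1.489 mol.
n(M) deposited = 148 / 198.7 = 0.7448 mol.
Electrons per atom = n(e⁻)/n(M) = 1.489 / 0.7448 = 2.00 ≈ 2, so the ion is M²⁺.

+2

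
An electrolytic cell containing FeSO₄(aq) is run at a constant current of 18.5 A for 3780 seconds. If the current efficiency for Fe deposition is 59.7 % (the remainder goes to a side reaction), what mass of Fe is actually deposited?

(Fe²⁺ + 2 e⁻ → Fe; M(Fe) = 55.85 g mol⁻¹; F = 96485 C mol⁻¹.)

Q = I·t = 18.50 × 3780.0 = 69930 C.
n(e⁻) = 69930/96485 = 0.7248 mol; theoretically n(Fe) = 0.7248/2 = 0.3624 mol, m_theo = 20.24 g.
At 59.7 % efficiency, m_actual = 0.597 × 20.24 = 12.1 g.

12.1 g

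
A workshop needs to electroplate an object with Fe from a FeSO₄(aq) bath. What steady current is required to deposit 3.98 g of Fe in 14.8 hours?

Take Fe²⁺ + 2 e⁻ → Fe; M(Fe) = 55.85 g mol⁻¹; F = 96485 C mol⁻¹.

n(Fe) = 3.98 / 55.85 = 0.07126 mol.
n(e⁻) = 2 × 0.07126 = 0.1425 mol.
Q = n(e⁻)·F = 0.1425 × 96485 = 13750 C.
I = Q/t = 13750 / 53280 s = 0.258 A.

0.258 A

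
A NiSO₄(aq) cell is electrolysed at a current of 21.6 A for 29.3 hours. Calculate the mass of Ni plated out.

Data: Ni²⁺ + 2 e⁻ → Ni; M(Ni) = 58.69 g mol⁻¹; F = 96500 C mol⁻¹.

Q = I·t = 21.60 A × 105480 s = 2278000 C.
n(e⁻) = Q/F = 2278000 / 96500 = 23.61 mol.
Ni²⁺ + 2 e⁻ → Ni, so n(Ni) = n(e⁻)/2 = 11.81 mol.
m = n·M = 11.81 × 58.69 = 693 g.

693 g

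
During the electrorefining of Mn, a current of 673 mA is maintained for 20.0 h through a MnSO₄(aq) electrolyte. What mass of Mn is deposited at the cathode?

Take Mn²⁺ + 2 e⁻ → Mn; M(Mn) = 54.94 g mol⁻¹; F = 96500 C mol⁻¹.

13.8 g

Q = I·t = 0.6730 A × 72000 s = 48460 C.
n(e⁻) = Q/F = 48460 / 96500 = 0.5021 mol.
Mn²⁺ + 2 e⁻ → Mn, so n(Mn) = n(e⁻)/2 = 0.2511 mol.
m = n·M = 0.2511 × 54.94 = 13.8 g.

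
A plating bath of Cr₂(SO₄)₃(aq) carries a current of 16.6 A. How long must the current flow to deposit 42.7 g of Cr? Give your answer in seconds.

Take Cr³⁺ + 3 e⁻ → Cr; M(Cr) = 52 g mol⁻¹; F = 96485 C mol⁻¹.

n(Cr) = m/M = 42.7 / 52 = 0.8212 mol.
Each Cr atom requires 3 electrons, so n(e⁻) = 3 × 0.8212 = 2.463 mol.
Q = n(e⁻)·F = 2.463 × 96485 = 237700 C.
t = Q/I = 237700 / 16.60 A = 14320 s.

14300 s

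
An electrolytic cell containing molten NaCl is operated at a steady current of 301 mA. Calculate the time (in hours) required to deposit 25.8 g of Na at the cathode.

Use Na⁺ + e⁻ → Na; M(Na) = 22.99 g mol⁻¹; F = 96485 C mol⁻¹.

n(Na) = m/M = 25.8 / 22.99 = 1.122 mol.
Each Na atom requires 1 electron, so n(e⁻) = 1 × 1.122 = 1.122 mol.
Q = n(e⁻)·F = 1.122 × 96485 = 108300 C.
t = Q/I = 108300 / 0.3010 A = 359700 s = 99.9 h.

99.9 h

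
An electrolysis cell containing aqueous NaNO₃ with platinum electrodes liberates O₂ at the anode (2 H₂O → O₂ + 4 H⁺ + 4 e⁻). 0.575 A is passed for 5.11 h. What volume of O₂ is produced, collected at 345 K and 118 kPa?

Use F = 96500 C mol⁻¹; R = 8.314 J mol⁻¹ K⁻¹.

Q = I·t = 0.5750 A × 18396 s = 10580 C.
n(e⁻) = Q/F = 10580 / 96500 = 0.1096 mol.
4 electrons are transferred per O₂ molecule, so n(O₂) = 0.1096 / 4 = 0.02740 mol.
V = nRT/P = (0.02740 × 8.314 × 345) / (118 × 10³ Pa) = 6.66 × 10⁻⁴ m³ = 0.666 L.

0.666 L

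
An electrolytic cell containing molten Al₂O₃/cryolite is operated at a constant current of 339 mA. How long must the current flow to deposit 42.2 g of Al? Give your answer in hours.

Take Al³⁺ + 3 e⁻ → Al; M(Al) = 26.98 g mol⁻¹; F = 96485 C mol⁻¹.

371 h

n(Al) = m/M = 42.2 / 26.98 = 1.564 mol.
Each Al atom requires 3 electrons, so n(e⁻) = 3 × 1.564 = 4.692 mol.
Q = n(e⁻)·F = 4.692 × 96485 = 452700 C.
t = Q/I = 452700 / 0.3390 A = 1336000 s = 371 h.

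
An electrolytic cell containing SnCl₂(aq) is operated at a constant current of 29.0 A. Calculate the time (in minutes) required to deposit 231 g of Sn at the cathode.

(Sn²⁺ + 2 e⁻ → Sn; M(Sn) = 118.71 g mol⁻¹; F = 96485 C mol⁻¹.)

n(Sn) = m/M = 231 / 118.71 = 1.946 mol.
Each Sn atom requires 2 electrons, so n(e⁻) = 2 × 1.946 = 3.892 mol.
Q = n(e⁻)·F = 3.892 × 96485 = 375500 C.
t = Q/I = 375500 / 29.00 A = 12950 s = 216 min.

216 min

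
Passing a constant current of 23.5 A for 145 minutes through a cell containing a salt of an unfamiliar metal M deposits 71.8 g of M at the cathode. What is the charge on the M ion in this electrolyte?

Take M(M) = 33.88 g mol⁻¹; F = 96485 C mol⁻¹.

+1

Q = I·t = 23.50 A × 8700.0 s = 204400 C, so n(e⁻) = 204400/96485 = 2.119 mol.
n(M) deposited = 71.8 / 33.88 = 2.119 mol.
Electrons per atom = n(e⁻)/n(M) = 2.119 / 2.119 = 1.00 ≈ 1, so the ion is M⁺.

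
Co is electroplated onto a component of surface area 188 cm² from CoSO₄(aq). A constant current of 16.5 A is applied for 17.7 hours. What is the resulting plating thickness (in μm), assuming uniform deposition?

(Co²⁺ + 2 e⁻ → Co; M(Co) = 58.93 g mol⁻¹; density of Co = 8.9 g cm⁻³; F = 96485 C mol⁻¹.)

Q = I·t = 16.50 × 63720 = 1051000 C; n(e⁻) = 10.90 mol.
n(Co) = n(e⁻)/2 = 5.448 mol, so m = 5.448 × 58.93 = 321.1 g.
Volume = m/ρ = 321.1 / 8.9 = 36.08 cm³.
Thickness = V/A = 36.08 / 188 = 0.192 cm = 1920 μm.

1920 μm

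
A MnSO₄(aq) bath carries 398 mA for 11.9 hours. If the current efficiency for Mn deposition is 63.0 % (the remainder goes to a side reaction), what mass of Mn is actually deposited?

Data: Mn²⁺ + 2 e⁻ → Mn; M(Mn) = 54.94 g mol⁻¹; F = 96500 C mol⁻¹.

3.06 g

Q = I·t = 0.3980 × 42840 = 17050 C.
n(e⁻) = 17050/96500 = 0.1767 mol; theoretically n(Mn) = 0.1767/2 = 0.08834 mol, m_theo = 4.854 g.
At 63.0 % efficiency, m_actual = 0.630 × 4.854 = 3.06 g.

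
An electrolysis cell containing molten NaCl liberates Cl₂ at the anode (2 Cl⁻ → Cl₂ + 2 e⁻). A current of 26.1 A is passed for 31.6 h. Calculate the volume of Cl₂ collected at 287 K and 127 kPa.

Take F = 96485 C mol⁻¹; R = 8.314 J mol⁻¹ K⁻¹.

289 L

Q = I·t = 26.10 A × 113760 s = 2969000 C.
n(e⁻) = Q/F = 2969000 / 96485 = 30.77 mol.
2 electrons are transferred per Cl₂ molecule, so n(Cl₂) = 30.77 / 2 = 15.39 mol.
V = nRT/P = (15.39 × 8.314 × 287) / (127 × 10³ Pa) = 0.289 m³ = 289 L.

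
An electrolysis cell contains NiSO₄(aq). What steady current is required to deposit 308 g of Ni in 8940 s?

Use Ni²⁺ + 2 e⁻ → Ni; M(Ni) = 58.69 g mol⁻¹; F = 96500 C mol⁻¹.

113 A

n(Ni) = 308 / 58.69 = 5.248 mol.
n(e⁻) = 2 × 5.248 = 10.50 mol.
Q = n(e⁻)·F = 10.50 × 96500 = 1013000 C.
I = Q/t = 1013000 / 8940.0 s = 113 A.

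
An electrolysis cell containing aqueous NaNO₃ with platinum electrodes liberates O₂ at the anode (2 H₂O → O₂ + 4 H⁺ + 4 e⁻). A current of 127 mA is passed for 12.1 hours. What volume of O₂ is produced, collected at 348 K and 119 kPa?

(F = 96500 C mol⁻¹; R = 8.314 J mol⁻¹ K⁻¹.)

Q = I·t = 0.1270 A × 43560 s = 5532 C.
n(e⁻) = Q/F = 5532 / 96500 = 0.05733 mol.
4 electrons are transferred per O₂ molecule, so n(O₂) = 0.05733 / 4 = 0.01433 mol.
V = nRT/P = (0.01433 × 8.314 × 348) / (119 × 10³ Pa) = 3.48 × 10⁻⁴ m³ = 0.348 L.

0.348 L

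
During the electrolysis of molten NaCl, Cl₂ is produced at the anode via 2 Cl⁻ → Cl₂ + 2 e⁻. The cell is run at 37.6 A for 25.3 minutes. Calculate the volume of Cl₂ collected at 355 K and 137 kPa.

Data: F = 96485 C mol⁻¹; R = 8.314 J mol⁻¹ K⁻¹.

Q = I·t = 37.60 A × 1518.0 s = 57080 C.
n(e⁻) = Q/F = 57080 / 96485 = 0.5916 mol.
2 electrons are transferred per Cl₂ molecule, so n(Cl₂) = 0.5916 / 2 = 0.2958 mol.
V = nRT/P = (0.2958 × 8.314 × 355) / (137 × 10³ Pa) = 0.00637 m³ = 6.37 L.

6.37 L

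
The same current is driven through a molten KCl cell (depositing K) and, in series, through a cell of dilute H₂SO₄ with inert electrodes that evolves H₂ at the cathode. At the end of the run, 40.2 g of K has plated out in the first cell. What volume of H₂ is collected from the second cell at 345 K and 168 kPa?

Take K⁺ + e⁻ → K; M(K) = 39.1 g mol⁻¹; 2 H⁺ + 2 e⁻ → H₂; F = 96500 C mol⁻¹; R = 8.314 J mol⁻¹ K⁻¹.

n(K) = 40.2 / 39.1 = 1.028 mol, so n(e⁻) = 1 × 1.028 = 1.028 mol.
The cells are in series, so the same 1.028 mol of electrons passes through the second cell.
2 H⁺ + 2 e⁻ → H₂ — 2 mol e⁻ per mol H₂, so n(H₂) = 1.028/2 = 0.5141 mol.
V = nRT/P = (0.5141 × 8.314 × 345) / (168 × 10³) = 0.00878 m³ = 8.78 L.

8.78 L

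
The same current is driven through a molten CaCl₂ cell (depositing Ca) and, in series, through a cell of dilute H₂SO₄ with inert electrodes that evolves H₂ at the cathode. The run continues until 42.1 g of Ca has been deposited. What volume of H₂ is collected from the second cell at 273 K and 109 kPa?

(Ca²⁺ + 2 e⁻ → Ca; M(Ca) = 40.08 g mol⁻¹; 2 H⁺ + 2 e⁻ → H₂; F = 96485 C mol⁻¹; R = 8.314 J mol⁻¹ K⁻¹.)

21.9 L

n(Ca) = 42.1 / 40.08 = 1.050 mol, so n(e⁻) = 2 × 1.050 = 2.101 mol.
The cells are in series, so the same 2.101 mol of electrons passes through the second cell.
2 H⁺ + 2 e⁻ → H₂ — 2 mol e⁻ per mol H₂, so n(H₂) = 2.101/2 = 1.050 mol.
V = nRT/P = (1.050 × 8.314 × 273) / (109 × 10³) = 0.0219 m³ = 21.9 L.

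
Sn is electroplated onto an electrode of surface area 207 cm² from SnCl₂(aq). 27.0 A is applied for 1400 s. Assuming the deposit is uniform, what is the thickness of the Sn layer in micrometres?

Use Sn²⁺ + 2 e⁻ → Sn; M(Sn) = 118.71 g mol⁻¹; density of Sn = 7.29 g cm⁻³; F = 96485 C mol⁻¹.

Q = I·t = 27.00 × 1400.0 = 37800 C; n(e⁻) = 0.3918 mol.
n(Sn) = n(e⁻)/2 = 0.1959 mol, so m = 0.1959 × 118.71 = 23.25 g.
Volume = m/ρ = 23.25 / 7.29 = 3.190 cm³.
Thickness = V/A = 3.190 / 207 = 0.0154 cm = 154 μm.

154 μm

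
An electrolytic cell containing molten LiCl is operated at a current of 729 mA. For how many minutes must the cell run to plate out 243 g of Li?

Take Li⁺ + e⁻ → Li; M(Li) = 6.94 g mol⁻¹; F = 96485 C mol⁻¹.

n(Li) = m/M = 243 / 6.94 = 35.01 mol.
Each Li atom requires 1 electron, so n(e⁻) = 1 × 35.01 = 35.01 mol.
Q = n(e⁻)·F = 35.01 × 96485 = 3378000 C.
t = Q/I = 3378000 / 0.7290 A = 4634000 s = 77200 min.

77200 min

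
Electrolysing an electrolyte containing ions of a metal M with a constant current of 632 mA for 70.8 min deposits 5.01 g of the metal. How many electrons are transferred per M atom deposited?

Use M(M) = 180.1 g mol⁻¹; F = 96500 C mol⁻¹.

1

Q = I·t = 0.6320 A × 4248.0 s = 2685 C, so n(e⁻) = 2685/96500 = 0.02782 mol.
n(M) deposited = 5.01 / 180.1 = 0.02782 mol.
Electrons per atom = n(e⁻)/n(M) = 0.02782 / 0.02782 = 1.00 ≈ 1, so the ion is M⁺.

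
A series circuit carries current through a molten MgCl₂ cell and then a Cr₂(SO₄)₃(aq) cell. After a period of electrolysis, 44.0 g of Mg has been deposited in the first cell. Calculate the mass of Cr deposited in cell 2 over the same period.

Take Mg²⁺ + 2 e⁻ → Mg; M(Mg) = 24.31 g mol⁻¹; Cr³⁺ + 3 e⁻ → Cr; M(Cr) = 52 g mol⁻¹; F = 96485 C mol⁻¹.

62.7 g

n(Mg) = 44.0 / 24.31 = 1.810 mol.
Since Mg²⁺ + 2 e⁻ → Mg, n(e⁻) passed = 2 × 1.810 = 3.620 mol.
Cells in series carry the same charge, so the same 3.620 mol of electrons passes through cell 2.
Cr³⁺ + 3 e⁻ → Cr, so n(Cr) = 3.620 / 3 = 1.207 mol.
m(Cr) = 1.207 × 52 = 62.7 g.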